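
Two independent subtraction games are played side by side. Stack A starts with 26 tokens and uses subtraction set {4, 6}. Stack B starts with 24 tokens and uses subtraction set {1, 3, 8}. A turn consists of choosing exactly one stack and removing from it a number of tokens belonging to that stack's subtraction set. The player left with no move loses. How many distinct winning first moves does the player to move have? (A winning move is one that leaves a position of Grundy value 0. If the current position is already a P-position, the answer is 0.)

Stack A, S = {4, 6}:
n :  0  1  2  3  4  5  6  7  8  9 10 11 12 13 14 15 16 17 18 19 20 21 22 23 24 25 26
G :  0  0  0  0  1  1  1  1  2  2  0  0  0  0  1  1  1  1  2  2  0  0  0  0  1  1  1
G_A(26) = 1.
Stack B, S = {1, 3, 8}:
G(0) = 0
G(1) = mex{0} = 1
G(2) = mex{1} = 0
G(3) = mex{0,0} = 1
G(4) = mex{1,1} = 0
G(5) = mex{0,0} = 1
G(6) = mex{1,1} = 0
G(7) = mex{0,0} = 1
G(8) = mex{1,1,0} = 2
G(9) = mex{2,0,1} = 3
G(10) = mex{3,1,0} = 2
G(11) = mex{2,2,1} = 0
G(12) = mex{0,3,0} = 1
G(13) = mex{1,2,1} = 0
G(14) = mex{0,0,0} = 1
G(15) = mex{1,1,1} = 0
G(16) = mex{0,0,2} = 1
G(17) = mex{1,1,3} = 0
G(18) = mex{0,0,2} = 1
G(19) = mex{1,1,0} = 2
G(20) = mex{2,0,1} = 3
G(21) = mex{3,1,0} = 2
G(22) = mex{2,2,1} = 0
G(23) = mex{0,3,0} = 1
G(24) = mex{1,2,1} = 0
G_B(24) = 0.
Combined Grundy value = 1 ⊕ 0 = 1.
A winning move leaves total XOR = 0, i.e. changes one component's Grundy value g to g ⊕ X where X is the current total.
Stack A: need g' = 1⊕1 = 0. Options: 26−4→G=0, 26−6→G=0. Hits: 2.
Stack B: need g' = 0⊕1 = 1. Options: 24−1→G=1, 24−3→G=2, 24−8→G=1. Hits: 2.

4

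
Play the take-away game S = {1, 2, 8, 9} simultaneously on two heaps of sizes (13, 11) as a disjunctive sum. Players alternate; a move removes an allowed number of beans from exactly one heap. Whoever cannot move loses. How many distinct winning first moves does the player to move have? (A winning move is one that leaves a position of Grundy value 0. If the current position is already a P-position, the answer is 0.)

All heaps use S = {1, 2, 8, 9}:
n :  0  1  2  3  4  5  6  7  8  9 10 11 12 13
G :  0  1  2  0  1  2  0  1  2  3  0  1  2  0
Heap A: G(13) = 0.
Heap B: G(11) = 1.
Combined Grundy value = 0 ⊕ 1 = 1.
A winning move leaves total XOR = 0, i.e. changes one component's Grundy value g to g ⊕ X where X is the current total.
Heap A: need g' = 0⊕1 = 1. Options: 13−1→G=2, 13−2→G=1, 13−8→G=2, 13−9→G=1. Hits: 2.
Heap B: need g' = 1⊕1 = 0. Options: 11−1→G=0, 11−2→G=3, 11−8→G=0, 11−9→G=2. Hits: 2.

4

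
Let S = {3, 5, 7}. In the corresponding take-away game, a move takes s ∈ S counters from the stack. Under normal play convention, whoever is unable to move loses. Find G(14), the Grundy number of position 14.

n :  0  1  2  3  4  5  6  7  8  9 10 11 12 13 14
G :  0  0  0  1  1  1  2  2  2  3  0  0  0  1  1

1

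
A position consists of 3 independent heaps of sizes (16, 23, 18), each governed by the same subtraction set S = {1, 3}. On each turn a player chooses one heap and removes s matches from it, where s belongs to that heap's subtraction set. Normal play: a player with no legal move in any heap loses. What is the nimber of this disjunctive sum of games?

All heaps use S = {1, 3}:
n :  0  1  2  3  4  5  6  7  8  9 10 11 12 13 14 15 16 17 18 19 20 21 22 23
G :  0  1  0  1  0  1  0  1  0  1  0  1  0  1  0  1  0  1  0  1  0  1  0  1
Heap A: G(16) = 0.
Heap B: G(23) = 1.
Heap C: G(18) = 0.
Combined Grundy value = 0 ⊕ 1 ⊕ 0 = 1.

1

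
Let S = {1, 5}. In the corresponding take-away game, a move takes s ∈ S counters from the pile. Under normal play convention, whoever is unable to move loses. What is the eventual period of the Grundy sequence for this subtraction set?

G(0) = 0
G(1) = mex{0} = 1
G(2) = mex{1} = 0
G(3) = mex{0} = 1
G(4) = mex{1} = 0
G(5) = mex{0,0} = 1
G(6) = mex{1,1} = 0
G(7) = mex{0,0} = 1
G(8) = mex{1,1} = 0
G(9) = mex{0,0} = 1
G(10) = mex{1,1} = 0
G(11) = mex{0,0} = 1
G(12) = mex{1,1} = 0
G(13) = mex{0,0} = 1
G(14) = mex{1,1} = 0
G(n+2) = G(n) holds for n = 0,…,4 (a full window of length max(S) = 5), so the sequence is purely periodic with period 2.

2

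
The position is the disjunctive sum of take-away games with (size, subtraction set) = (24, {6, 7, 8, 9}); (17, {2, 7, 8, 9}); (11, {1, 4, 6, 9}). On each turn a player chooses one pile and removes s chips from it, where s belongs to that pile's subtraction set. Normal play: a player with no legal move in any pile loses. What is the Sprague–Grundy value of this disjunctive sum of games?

1

Pile A, S = {6, 7, 8, 9}:
G(0) = 0
G(1) = mex{} = 0
G(2) = mex{} = 0
G(3) = mex{} = 0
G(4) = mex{} = 0
G(5) = mex{} = 0
G(6) = mex{0} = 1
G(7) = mex{0,0} = 1
G(8) = mex{0,0,0} = 1
G(9) = mex{0,0,0,0} = 1
G(10) = mex{0,0,0,0} = 1
G(11) = mex{0,0,0,0} = 1
G(12) = mex{1,0,0,0} = 2
G(13) = mex{1,1,0,0} = 2
G(14) = mex{1,1,1,0} = 2
G(15) = mex{1,1,1,1} = 0
G(16) = mex{1,1,1,1} = 0
G(17) = mex{1,1,1,1} = 0
G(18) = mex{2,1,1,1} = 0
G(19) = mex{2,2,1,1} = 0
G(20) = mex{2,2,2,1} = 0
G(21) = mex{0,2,2,2} = 1
G(22) = mex{0,0,2,2} = 1
G(23) = mex{0,0,0,2} = 1
G(24) = mex{0,0,0,0} = 1
G_A(24) = 1.
Pile B, S = {2, 7, 8, 9}:
n :  0  1  2  3  4  5  6  7  8  9 10 11 12 13 14 15 16 17
G :  0  0  1  1  0  0  1  1  2  2  3  3  2  2  3  0  0  1
G_B(17) = 1.
Pile C, S = {1, 4, 6, 9}:
G(0) = 0
G(1) = mex{0} = 1
G(2) = mex{1} = 0
G(3) = mex{0} = 1
G(4) = mex{1,0} = 2
G(5) = mex{2,1} = 0
G(6) = mex{0,0,0} = 1
G(7) = mex{1,1,1} = 0
G(8) = mex{0,2,0} = 1
G(9) = mex{1,0,1,0} = 2
G(10) = mex{2,1,2,1} = 0
G(11) = mex{0,0,0,0} = 1
G_C(11) = 1.
Combined Grundy value = 1 ⊕ 1 ⊕ 1 = 1.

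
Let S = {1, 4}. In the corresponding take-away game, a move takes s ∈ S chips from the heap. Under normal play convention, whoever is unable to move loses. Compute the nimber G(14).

n :  0  1  2  3  4  5  6  7  8  9 10 11 12 13 14
G :  0  1  0  1  2  0  1  0  1  2  0  1  0  1  2

2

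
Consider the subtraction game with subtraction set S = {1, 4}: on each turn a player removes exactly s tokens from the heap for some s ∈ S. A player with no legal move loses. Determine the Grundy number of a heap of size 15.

0

G(0) = 0
G(1) = mex{0} = 1
G(2) = mex{1} = 0
G(3) = mex{0} = 1
G(4) = mex{1,0} = 2
G(5) = mex{2,1} = 0
G(6) = mex{0,0} = 1
G(7) = mex{1,1} = 0
G(8) = mex{0,2} = 1
G(9) = mex{1,0} = 2
G(10) = mex{2,1} = 0
G(11) = mex{0,0} = 1
G(12) = mex{1,1} = 0
G(13) = mex{0,2} = 1
G(14) = mex{1,0} = 2
G(15) = mex{2,1} = 0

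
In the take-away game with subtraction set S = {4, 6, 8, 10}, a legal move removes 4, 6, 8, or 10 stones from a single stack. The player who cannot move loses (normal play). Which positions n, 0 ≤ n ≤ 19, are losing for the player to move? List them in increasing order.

0, 1, 2, 3, 14, 15, 16, 17

G(0) = 0
G(1) = mex{} = 0
G(2) = mex{} = 0
G(3) = mex{} = 0
G(4) = mex{0} = 1
G(5) = mex{0} = 1
G(6) = mex{0,0} = 1
G(7) = mex{0,0} = 1
G(8) = mex{1,0,0} = 2
G(9) = mex{1,0,0} = 2
G(10) = mex{1,1,0,0} = 2
G(11) = mex{1,1,0,0} = 2
G(12) = mex{2,1,1,0} = 3
G(13) = mex{2,1,1,0} = 3
G(14) = mex{2,2,1,1} = 0
G(15) = mex{2,2,1,1} = 0
G(16) = mex{3,2,2,1} = 0
G(17) = mex{3,2,2,1} = 0
G(18) = mex{0,3,2,2} = 1
G(19) = mex{0,3,2,2} = 1
P-positions are exactly the n with G(n) = 0.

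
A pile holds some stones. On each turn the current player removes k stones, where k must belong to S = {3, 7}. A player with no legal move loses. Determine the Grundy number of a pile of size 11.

0

n :  0  1  2  3  4  5  6  7  8  9 10 11
G :  0  0  0  1  1  1  0  2  2  1  0  0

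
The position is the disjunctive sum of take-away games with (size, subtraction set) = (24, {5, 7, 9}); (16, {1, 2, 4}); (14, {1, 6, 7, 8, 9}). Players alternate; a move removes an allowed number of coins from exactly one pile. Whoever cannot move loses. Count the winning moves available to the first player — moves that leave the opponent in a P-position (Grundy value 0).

Pile A, S = {5, 7, 9}:
G(0) = 0
G(1) = mex{} = 0
G(2) = mex{} = 0
G(3) = mex{} = 0
G(4) = mex{} = 0
G(5) = mex{0} = 1
G(6) = mex{0} = 1
G(7) = mex{0,0} = 1
G(8) = mex{0,0} = 1
G(9) = mex{0,0,0} = 1
G(10) = mex{1,0,0} = 2
G(11) = mex{1,0,0} = 2
G(12) = mex{1,1,0} = 2
G(13) = mex{1,1,0} = 2
G(14) = mex{1,1,1} = 0
G(15) = mex{2,1,1} = 0
G(16) = mex{2,1,1} = 0
G(17) = mex{2,2,1} = 0
G(18) = mex{2,2,1} = 0
G(19) = mex{0,2,2} = 1
G(20) = mex{0,2,2} = 1
G(21) = mex{0,0,2} = 1
G(22) = mex{0,0,2} = 1
G(23) = mex{0,0,0} = 1
G(24) = mex{1,0,0} = 2
G_A(24) = 2.
Pile B, S = {1, 2, 4}:
G(0) = 0
G(1) = mex{0} = 1
G(2) = mex{1,0} = 2
G(3) = mex{2,1} = 0
G(4) = mex{0,2,0} = 1
G(5) = mex{1,0,1} = 2
G(6) = mex{2,1,2} = 0
G(7) = mex{0,2,0} = 1
G(8) = mex{1,0,1} = 2
G(9) = mex{2,1,2} = 0
G(10) = mex{0,2,0} = 1
G(11) = mex{1,0,1} = 2
G(12) = mex{2,1,2} = 0
G(13) = mex{0,2,0} = 1
G(14) = mex{1,0,1} = 2
G(15) = mex{2,1,2} = 0
G(16) = mex{0,2,0} = 1
G_B(16) = 1.
Pile C, S = {1, 6, 7, 8, 9}:
n :  0  1  2  3  4  5  6  7  8  9 10 11 12 13 14
G :  0  1  0  1  0  1  2  3  2  3  2  3  4  5  0
G_C(14) = 0.
Combined Grundy value = 2 ⊕ 1 ⊕ 0 = 3.
A winning move leaves total XOR = 0, i.e. changes one component's Grundy value g to g ⊕ X where X is the current total.
Pile A: need g' = 2⊕3 = 1. Options: 24−5→G=1, 24−7→G=0, 24−9→G=0. Hits: 1.
Pile B: need g' = 1⊕3 = 2. Options: 16−1→G=0, 16−2→G=2, 16−4→G=0. Hits: 1.
Pile C: need g' = 0⊕3 = 3. Options: 14−1→G=5, 14−6→G=2, 14−7→G=3, 14−8→G=2, 14−9→G=1. Hits: 1.

3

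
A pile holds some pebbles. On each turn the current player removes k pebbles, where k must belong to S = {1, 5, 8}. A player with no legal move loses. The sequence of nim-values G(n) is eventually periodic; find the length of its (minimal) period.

13

n :  0  1  2  3  4  5  6  7  8  9 10 11 12 13 14 15 16 17 18 19 20 21 22 23 24 25 26 27
G :  0  1  0  1  0  1  0  1  2  3  2  3  2  0  1  0  1  0  1  0  1  2  3  2  3  2  0  1
G(n+13) = G(n) holds for n = 0,…,7 (a full window of length max(S) = 8), so the sequence is purely periodic with period 13.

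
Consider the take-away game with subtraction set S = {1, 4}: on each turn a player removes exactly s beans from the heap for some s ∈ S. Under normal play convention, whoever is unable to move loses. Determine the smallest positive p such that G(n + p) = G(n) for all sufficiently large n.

5

n :  0  1  2  3  4  5  6  7  8  9 10 11 12 13 14
G :  0  1  0  1  2  0  1  0  1  2  0  1  0  1  2
G(n+5) = G(n) holds for n = 0,…,3 (a full window of length max(S) = 4), so the sequence is purely periodic with period 5.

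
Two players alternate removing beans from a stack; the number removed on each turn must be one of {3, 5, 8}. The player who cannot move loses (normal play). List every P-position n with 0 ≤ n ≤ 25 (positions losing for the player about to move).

0, 1, 2, 11, 12, 13, 22, 23, 24

G(0) = 0
G(1) = mex{} = 0
G(2) = mex{} = 0
G(3) = mex{0} = 1
G(4) = mex{0} = 1
G(5) = mex{0,0} = 1
G(6) = mex{1,0} = 2
G(7) = mex{1,0} = 2
G(8) = mex{1,1,0} = 2
G(9) = mex{2,1,0} = 3
G(10) = mex{2,1,0} = 3
G(11) = mex{2,2,1} = 0
G(12) = mex{3,2,1} = 0
G(13) = mex{3,2,1} = 0
G(14) = mex{0,3,2} = 1
G(15) = mex{0,3,2} = 1
G(16) = mex{0,0,2} = 1
G(17) = mex{1,0,3} = 2
G(18) = mex{1,0,3} = 2
G(19) = mex{1,1,0} = 2
G(20) = mex{2,1,0} = 3
G(21) = mex{2,1,0} = 3
G(22) = mex{2,2,1} = 0
G(23) = mex{3,2,1} = 0
G(24) = mex{3,2,1} = 0
G(25) = mex{0,3,2} = 1
P-positions are exactly the n with G(n) = 0.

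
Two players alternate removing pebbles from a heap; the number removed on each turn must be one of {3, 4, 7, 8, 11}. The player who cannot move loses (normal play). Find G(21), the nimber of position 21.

G(0) = 0
G(1) = mex{} = 0
G(2) = mex{} = 0
G(3) = mex{0} = 1
G(4) = mex{0,0} = 1
G(5) = mex{0,0} = 1
G(6) = mex{1,0} = 2
G(7) = mex{1,1,0} = 2
G(8) = mex{1,1,0,0} = 2
G(9) = mex{2,1,0,0} = 3
G(10) = mex{2,2,1,0} = 3
G(11) = mex{2,2,1,1,0} = 3
G(12) = mex{3,2,1,1,0} = 4
G(13) = mex{3,3,2,1,0} = 4
G(14) = mex{3,3,2,2,1} = 0
G(15) = mex{4,3,2,2,1} = 0
G(16) = mex{4,4,3,2,1} = 0
G(17) = mex{0,4,3,3,2} = 1
G(18) = mex{0,0,3,3,2} = 1
G(19) = mex{0,0,4,3,2} = 1
G(20) = mex{1,0,4,4,3} = 2
G(21) = mex{1,1,0,4,3} = 2

2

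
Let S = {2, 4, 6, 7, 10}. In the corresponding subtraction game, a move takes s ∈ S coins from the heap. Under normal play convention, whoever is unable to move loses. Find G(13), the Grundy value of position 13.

2

G(0) = 0
G(1) = mex{} = 0
G(2) = mex{0} = 1
G(3) = mex{0} = 1
G(4) = mex{1,0} = 2
G(5) = mex{1,0} = 2
G(6) = mex{2,1,0} = 3
G(7) = mex{2,1,0,0} = 3
G(8) = mex{3,2,1,0} = 4
G(9) = mex{3,2,1,1} = 0
G(10) = mex{4,3,2,1,0} = 5
G(11) = mex{0,3,2,2,0} = 1
G(12) = mex{5,4,3,2,1} = 0
G(13) = mex{1,0,3,3,1} = 2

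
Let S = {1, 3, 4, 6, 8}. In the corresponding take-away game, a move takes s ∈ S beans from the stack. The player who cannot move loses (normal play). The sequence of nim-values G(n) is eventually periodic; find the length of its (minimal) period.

G(0) = 0
G(1) = mex{0} = 1
G(2) = mex{1} = 0
G(3) = mex{0,0} = 1
G(4) = mex{1,1,0} = 2
G(5) = mex{2,0,1} = 3
G(6) = mex{3,1,0,0} = 2
G(7) = mex{2,2,1,1} = 0
G(8) = mex{0,3,2,0,0} = 1
G(9) = mex{1,2,3,1,1} = 0
G(10) = mex{0,0,2,2,0} = 1
G(11) = mex{1,1,0,3,1} = 2
G(12) = mex{2,0,1,2,2} = 3
G(13) = mex{3,1,0,0,3} = 2
G(14) = mex{2,2,1,1,2} = 0
G(15) = mex{0,3,2,0,0} = 1
G(16) = mex{1,2,3,1,1} = 0
G(n+7) = G(n) holds for n = 0,…,7 (a full window of length max(S) = 8), so the sequence is purely periodic with period 7.

7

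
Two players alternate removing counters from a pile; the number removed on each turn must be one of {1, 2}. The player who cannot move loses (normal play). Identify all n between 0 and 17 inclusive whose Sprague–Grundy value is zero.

G(0) = 0
G(1) = mex{0} = 1
G(2) = mex{1,0} = 2
G(3) = mex{2,1} = 0
G(4) = mex{0,2} = 1
G(5) = mex{1,0} = 2
G(6) = mex{2,1} = 0
G(7) = mex{0,2} = 1
G(8) = mex{1,0} = 2
G(9) = mex{2,1} = 0
G(10) = mex{0,2} = 1
G(11) = mex{1,0} = 2
G(12) = mex{2,1} = 0
G(13) = mex{0,2} = 1
G(14) = mex{1,0} = 2
G(15) = mex{2,1} = 0
G(16) = mex{0,2} = 1
G(17) = mex{1,0} = 2
P-positions are exactly the n with G(n) = 0.

0, 3, 6, 9, 12, 15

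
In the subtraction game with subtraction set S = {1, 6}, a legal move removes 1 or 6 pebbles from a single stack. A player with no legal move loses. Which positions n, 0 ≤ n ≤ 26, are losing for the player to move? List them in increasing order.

0, 2, 4, 7, 9, 11, 14, 16, 18, 21, 23, 25

n :  0  1  2  3  4  5  6  7  8  9 10 11 12 13 14 15 16 17 18 19 20 21 22 23 24 25 26
G :  0  1  0  1  0  1  2  0  1  0  1  0  1  2  0  1  0  1  0  1  2  0  1  0  1  0  1
P-positions are exactly the n with G(n) = 0.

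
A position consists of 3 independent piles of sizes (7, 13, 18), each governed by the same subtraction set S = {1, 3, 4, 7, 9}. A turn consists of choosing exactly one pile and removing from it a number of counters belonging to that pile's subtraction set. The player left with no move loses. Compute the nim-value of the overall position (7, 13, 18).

0

All piles use S = {1, 3, 4, 7, 9}:
G(0) = 0
G(1) = mex{0} = 1
G(2) = mex{1} = 0
G(3) = mex{0,0} = 1
G(4) = mex{1,1,0} = 2
G(5) = mex{2,0,1} = 3
G(6) = mex{3,1,0} = 2
G(7) = mex{2,2,1,0} = 3
G(8) = mex{3,3,2,1} = 0
G(9) = mex{0,2,3,0,0} = 1
G(10) = mex{1,3,2,1,1} = 0
G(11) = mex{0,0,3,2,0} = 1
G(12) = mex{1,1,0,3,1} = 2
G(13) = mex{2,0,1,2,2} = 3
G(14) = mex{3,1,0,3,3} = 2
G(15) = mex{2,2,1,0,2} = 3
G(16) = mex{3,3,2,1,3} = 0
G(17) = mex{0,2,3,0,0} = 1
G(18) = mex{1,3,2,1,1} = 0
Pile A: G(7) = 3.
Pile B: G(13) = 3.
Pile C: G(18) = 0.
Combined Grundy value = 3 ⊕ 3 ⊕ 0 = 0.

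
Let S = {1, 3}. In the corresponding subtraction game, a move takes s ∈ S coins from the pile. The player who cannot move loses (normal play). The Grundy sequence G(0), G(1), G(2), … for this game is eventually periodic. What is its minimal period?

2

n :  0  1  2  3  4  5  6  7  8  9 10 11 12 13 14
G :  0  1  0  1  0  1  0  1  0  1  0  1  0  1  0
G(n+2) = G(n) holds for n = 0,…,2 (a full window of length max(S) = 3), so the sequence is purely periodic with period 2.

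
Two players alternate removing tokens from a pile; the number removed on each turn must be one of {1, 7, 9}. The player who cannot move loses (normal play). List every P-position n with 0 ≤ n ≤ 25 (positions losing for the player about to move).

n :  0  1  2  3  4  5  6  7  8  9 10 11 12 13 14 15 16 17 18 19 20 21 22 23 24 25
G :  0  1  0  1  0  1  0  1  0  1  0  1  0  1  0  1  0  1  0  1  0  1  0  1  0  1
P-positions are exactly the n with G(n) = 0.

0, 2, 4, 6, 8, 10, 12, 14, 16, 18, 20, 22, 24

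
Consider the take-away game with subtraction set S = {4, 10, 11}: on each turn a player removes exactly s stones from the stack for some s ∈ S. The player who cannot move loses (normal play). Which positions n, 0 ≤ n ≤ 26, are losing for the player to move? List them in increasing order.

n :  0  1  2  3  4  5  6  7  8  9 10 11 12 13 14 15 16 17 18 19 20 21 22 23 24 25 26
G :  0  0  0  0  1  1  1  1  0  0  2  2  1  1  3  0  0  0  2  1  1  1  0  0  0  2  1
P-positions are exactly the n with G(n) = 0.

0, 1, 2, 3, 8, 9, 15, 16, 17, 22, 23, 24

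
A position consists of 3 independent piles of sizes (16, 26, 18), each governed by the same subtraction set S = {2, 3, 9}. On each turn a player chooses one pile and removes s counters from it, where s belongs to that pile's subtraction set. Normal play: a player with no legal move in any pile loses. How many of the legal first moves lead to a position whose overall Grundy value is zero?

3

All piles use S = {2, 3, 9}:
G(0) = 0
G(1) = mex{} = 0
G(2) = mex{0} = 1
G(3) = mex{0,0} = 1
G(4) = mex{1,0} = 2
G(5) = mex{1,1} = 0
G(6) = mex{2,1} = 0
G(7) = mex{0,2} = 1
G(8) = mex{0,0} = 1
G(9) = mex{1,0,0} = 2
G(10) = mex{1,1,0} = 2
G(11) = mex{2,1,1} = 0
G(12) = mex{2,2,1} = 0
G(13) = mex{0,2,2} = 1
G(14) = mex{0,0,0} = 1
G(15) = mex{1,0,0} = 2
G(16) = mex{1,1,1} = 0
G(17) = mex{2,1,1} = 0
G(18) = mex{0,2,2} = 1
G(19) = mex{0,0,2} = 1
G(20) = mex{1,0,0} = 2
G(21) = mex{1,1,0} = 2
G(22) = mex{2,1,1} = 0
G(23) = mex{2,2,1} = 0
G(24) = mex{0,2,2} = 1
G(25) = mex{0,0,0} = 1
G(26) = mex{1,0,0} = 2
Pile A: G(16) = 0.
Pile B: G(26) = 2.
Pile C: G(18) = 1.
Combined Grundy value = 0 ⊕ 2 ⊕ 1 = 3.
A winning move leaves total XOR = 0, i.e. changes one component's Grundy value g to g ⊕ X where X is the current total.
Pile A: need g' = 0⊕3 = 3. Options: 16−2→G=1, 16−3→G=1, 16−9→G=1. Hits: 0.
Pile B: need g' = 2⊕3 = 1. Options: 26−2→G=1, 26−3→G=0, 26−9→G=0. Hits: 1.
Pile C: need g' = 1⊕3 = 2. Options: 18−2→G=0, 18−3→G=2, 18−9→G=2. Hits: 2.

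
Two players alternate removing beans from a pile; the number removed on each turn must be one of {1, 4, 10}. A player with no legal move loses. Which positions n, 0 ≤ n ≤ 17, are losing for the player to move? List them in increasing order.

G(0) = 0
G(1) = mex{0} = 1
G(2) = mex{1} = 0
G(3) = mex{0} = 1
G(4) = mex{1,0} = 2
G(5) = mex{2,1} = 0
G(6) = mex{0,0} = 1
G(7) = mex{1,1} = 0
G(8) = mex{0,2} = 1
G(9) = mex{1,0} = 2
G(10) = mex{2,1,0} = 3
G(11) = mex{3,0,1} = 2
G(12) = mex{2,1,0} = 3
G(13) = mex{3,2,1} = 0
G(14) = mex{0,3,2} = 1
G(15) = mex{1,2,0} = 3
G(16) = mex{3,3,1} = 0
G(17) = mex{0,0,0} = 1
P-positions are exactly the n with G(n) = 0.

0, 2, 5, 7, 13, 16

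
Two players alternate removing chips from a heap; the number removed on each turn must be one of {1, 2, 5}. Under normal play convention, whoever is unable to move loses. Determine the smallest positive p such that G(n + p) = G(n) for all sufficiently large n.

n :  0  1  2  3  4  5  6  7  8  9 10 11 12 13 14
G :  0  1  2  0  1  2  0  1  2  0  1  2  0  1  2
G(n+3) = G(n) holds for n = 0,…,4 (a full window of length max(S) = 5), so the sequence is purely periodic with period 3.

3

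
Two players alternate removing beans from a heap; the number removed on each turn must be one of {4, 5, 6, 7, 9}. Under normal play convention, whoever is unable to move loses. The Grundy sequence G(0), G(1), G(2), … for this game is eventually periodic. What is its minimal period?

G(0) = 0
G(1) = mex{} = 0
G(2) = mex{} = 0
G(3) = mex{} = 0
G(4) = mex{0} = 1
G(5) = mex{0,0} = 1
G(6) = mex{0,0,0} = 1
G(7) = mex{0,0,0,0} = 1
G(8) = mex{1,0,0,0} = 2
G(9) = mex{1,1,0,0,0} = 2
G(10) = mex{1,1,1,0,0} = 2
G(11) = mex{1,1,1,1,0} = 2
G(12) = mex{2,1,1,1,0} = 3
G(13) = mex{2,2,1,1,1} = 0
G(14) = mex{2,2,2,1,1} = 0
G(15) = mex{2,2,2,2,1} = 0
G(16) = mex{3,2,2,2,1} = 0
G(17) = mex{0,3,2,2,2} = 1
G(18) = mex{0,0,3,2,2} = 1
G(19) = mex{0,0,0,3,2} = 1
G(20) = mex{0,0,0,0,2} = 1
G(21) = mex{1,0,0,0,3} = 2
G(22) = mex{1,1,0,0,0} = 2
G(23) = mex{1,1,1,0,0} = 2
G(24) = mex{1,1,1,1,0} = 2
G(25) = mex{2,1,1,1,0} = 3
G(26) = mex{2,2,1,1,1} = 0
G(27) = mex{2,2,2,1,1} = 0
G(n+13) = G(n) holds for n = 0,…,8 (a full window of length max(S) = 9), so the sequence is purely periodic with period 13.

13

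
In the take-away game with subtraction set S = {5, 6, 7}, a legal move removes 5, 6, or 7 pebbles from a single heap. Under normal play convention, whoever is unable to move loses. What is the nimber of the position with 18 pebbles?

1

n :  0  1  2  3  4  5  6  7  8  9 10 11 12 13 14 15 16 17 18
G :  0  0  0  0  0  1  1  1  1  1  2  2  0  0  0  0  0  1  1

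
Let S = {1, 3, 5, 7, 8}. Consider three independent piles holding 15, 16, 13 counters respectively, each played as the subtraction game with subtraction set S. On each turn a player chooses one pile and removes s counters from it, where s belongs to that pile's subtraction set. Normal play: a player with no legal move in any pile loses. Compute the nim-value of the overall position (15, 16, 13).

All piles use S = {1, 3, 5, 7, 8}:
G(0) = 0
G(1) = mex{0} = 1
G(2) = mex{1} = 0
G(3) = mex{0,0} = 1
G(4) = mex{1,1} = 0
G(5) = mex{0,0,0} = 1
G(6) = mex{1,1,1} = 0
G(7) = mex{0,0,0,0} = 1
G(8) = mex{1,1,1,1,0} = 2
G(9) = mex{2,0,0,0,1} = 3
G(10) = mex{3,1,1,1,0} = 2
G(11) = mex{2,2,0,0,1} = 3
G(12) = mex{3,3,1,1,0} = 2
G(13) = mex{2,2,2,0,1} = 3
G(14) = mex{3,3,3,1,0} = 2
G(15) = mex{2,2,2,2,1} = 0
G(16) = mex{0,3,3,3,2} = 1
Pile A: G(15) = 0.
Pile B: G(16) = 1.
Pile C: G(13) = 3.
Combined Grundy value = 0 ⊕ 1 ⊕ 3 = 2.

2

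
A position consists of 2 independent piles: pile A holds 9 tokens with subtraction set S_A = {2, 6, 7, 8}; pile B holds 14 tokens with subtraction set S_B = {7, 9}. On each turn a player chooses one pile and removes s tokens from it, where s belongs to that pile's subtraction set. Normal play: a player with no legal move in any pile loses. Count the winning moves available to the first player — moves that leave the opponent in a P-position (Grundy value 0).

Pile A, S = {2, 6, 7, 8}:
n : 0 1 2 3 4 5 6 7 8 9
G : 0 0 1 1 0 0 1 1 2 2
G_A(9) = 2.
Pile B, S = {7, 9}:
n :  0  1  2  3  4  5  6  7  8  9 10 11 12 13 14
G :  0  0  0  0  0  0  0  1  1  1  1  1  1  1  2
G_B(14) = 2.
Combined Grundy value = 2 ⊕ 2 = 0.
A winning move leaves total XOR = 0, i.e. changes one component's Grundy value g to g ⊕ X where X is the current total.
Pile A: target g' = 2⊕0 = 2, but every legal move changes the Grundy value (mex property), so 0 moves.
Pile B: target g' = 2⊕0 = 2, but every legal move changes the Grundy value (mex property), so 0 moves.

0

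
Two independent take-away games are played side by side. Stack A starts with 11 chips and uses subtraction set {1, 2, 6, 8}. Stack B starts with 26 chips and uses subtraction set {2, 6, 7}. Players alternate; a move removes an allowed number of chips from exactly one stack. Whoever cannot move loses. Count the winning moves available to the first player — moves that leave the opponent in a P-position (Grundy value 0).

5

Stack A, S = {1, 2, 6, 8}:
n :  0  1  2  3  4  5  6  7  8  9 10 11
G :  0  1  2  0  1  2  3  0  1  2  0  1
G_A(11) = 1.
Stack B, S = {2, 6, 7}:
G(0) = 0
G(1) = mex{} = 0
G(2) = mex{0} = 1
G(3) = mex{0} = 1
G(4) = mex{1} = 0
G(5) = mex{1} = 0
G(6) = mex{0,0} = 1
G(7) = mex{0,0,0} = 1
G(8) = mex{1,1,0} = 2
G(9) = mex{1,1,1} = 0
G(10) = mex{2,0,1} = 3
G(11) = mex{0,0,0} = 1
G(12) = mex{3,1,0} = 2
G(13) = mex{1,1,1} = 0
G(14) = mex{2,2,1} = 0
G(15) = mex{0,0,2} = 1
G(16) = mex{0,3,0} = 1
G(17) = mex{1,1,3} = 0
G(18) = mex{1,2,1} = 0
G(19) = mex{0,0,2} = 1
G(20) = mex{0,0,0} = 1
G(21) = mex{1,1,0} = 2
G(22) = mex{1,1,1} = 0
G(23) = mex{2,0,1} = 3
G(24) = mex{0,0,0} = 1
G(25) = mex{3,1,0} = 2
G(26) = mex{1,1,1} = 0
G_B(26) = 0.
Combined Grundy value = 1 ⊕ 0 = 1.
A winning move leaves total XOR = 0, i.e. changes one component's Grundy value g to g ⊕ X where X is the current total.
Stack A: need g' = 1⊕1 = 0. Options: 11−1→G=0, 11−2→G=2, 11−6→G=2, 11−8→G=0. Hits: 2.
Stack B: need g' = 0⊕1 = 1. Options: 26−2→G=1, 26−6→G=1, 26−7→G=1. Hits: 3.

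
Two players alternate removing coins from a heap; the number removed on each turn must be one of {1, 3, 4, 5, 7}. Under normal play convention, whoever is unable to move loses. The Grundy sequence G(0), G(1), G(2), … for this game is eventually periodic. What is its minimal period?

8

G(0) = 0
G(1) = mex{0} = 1
G(2) = mex{1} = 0
G(3) = mex{0,0} = 1
G(4) = mex{1,1,0} = 2
G(5) = mex{2,0,1,0} = 3
G(6) = mex{3,1,0,1} = 2
G(7) = mex{2,2,1,0,0} = 3
G(8) = mex{3,3,2,1,1} = 0
G(9) = mex{0,2,3,2,0} = 1
G(10) = mex{1,3,2,3,1} = 0
G(11) = mex{0,0,3,2,2} = 1
G(12) = mex{1,1,0,3,3} = 2
G(13) = mex{2,0,1,0,2} = 3
G(14) = mex{3,1,0,1,3} = 2
G(15) = mex{2,2,1,0,0} = 3
G(16) = mex{3,3,2,1,1} = 0
G(17) = mex{0,2,3,2,0} = 1
G(n+8) = G(n) holds for n = 0,…,6 (a full window of length max(S) = 7), so the sequence is purely periodic with period 8.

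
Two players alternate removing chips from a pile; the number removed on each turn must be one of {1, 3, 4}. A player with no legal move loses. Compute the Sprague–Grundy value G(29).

n :  0  1  2  3  4  5  6  7  8  9 10 11 12 13 14 15 16 17 18 19 20 21 22 23 24 25 26 27 28 29
G :  0  1  0  1  2  3  2  0  1  0  1  2  3  2  0  1  0  1  2  3  2  0  1  0  1  2  3  2  0  1

1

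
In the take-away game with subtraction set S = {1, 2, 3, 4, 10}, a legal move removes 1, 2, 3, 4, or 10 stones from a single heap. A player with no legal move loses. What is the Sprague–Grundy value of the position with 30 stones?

G(0) = 0
G(1) = mex{0} = 1
G(2) = mex{1,0} = 2
G(3) = mex{2,1,0} = 3
G(4) = mex{3,2,1,0} = 4
G(5) = mex{4,3,2,1} = 0
G(6) = mex{0,4,3,2} = 1
G(7) = mex{1,0,4,3} = 2
G(8) = mex{2,1,0,4} = 3
G(9) = mex{3,2,1,0} = 4
G(10) = mex{4,3,2,1,0} = 5
G(11) = mex{5,4,3,2,1} = 0
G(12) = mex{0,5,4,3,2} = 1
G(13) = mex{1,0,5,4,3} = 2
G(14) = mex{2,1,0,5,4} = 3
G(15) = mex{3,2,1,0,0} = 4
G(16) = mex{4,3,2,1,1} = 0
G(17) = mex{0,4,3,2,2} = 1
G(18) = mex{1,0,4,3,3} = 2
G(19) = mex{2,1,0,4,4} = 3
G(20) = mex{3,2,1,0,5} = 4
G(21) = mex{4,3,2,1,0} = 5
G(22) = mex{5,4,3,2,1} = 0
G(23) = mex{0,5,4,3,2} = 1
G(24) = mex{1,0,5,4,3} = 2
G(25) = mex{2,1,0,5,4} = 3
G(26) = mex{3,2,1,0,0} = 4
G(27) = mex{4,3,2,1,1} = 0
G(28) = mex{0,4,3,2,2} = 1
G(29) = mex{1,0,4,3,3} = 2
G(30) = mex{2,1,0,4,4} = 3

3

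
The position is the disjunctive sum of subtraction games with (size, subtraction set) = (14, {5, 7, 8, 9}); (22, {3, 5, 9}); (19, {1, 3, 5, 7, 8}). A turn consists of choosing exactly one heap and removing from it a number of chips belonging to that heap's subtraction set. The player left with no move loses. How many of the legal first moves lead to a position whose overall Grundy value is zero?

0

Heap A, S = {5, 7, 8, 9}:
n :  0  1  2  3  4  5  6  7  8  9 10 11 12 13 14
G :  0  0  0  0  0  1  1  1  1  1  2  2  2  2  0
G_A(14) = 0.
Heap B, S = {3, 5, 9}:
n :  0  1  2  3  4  5  6  7  8  9 10 11 12 13 14 15 16 17 18 19 20 21 22
G :  0  0  0  1  1  1  2  2  0  3  3  1  0  2  0  1  0  1  0  1  0  1  0
G_B(22) = 0.
Heap C, S = {1, 3, 5, 7, 8}:
n :  0  1  2  3  4  5  6  7  8  9 10 11 12 13 14 15 16 17 18 19
G :  0  1  0  1  0  1  0  1  2  3  2  3  2  3  2  0  1  0  1  0
G_C(19) = 0.
Combined Grundy value = 0 ⊕ 0 ⊕ 0 = 0.
A winning move leaves total XOR = 0, i.e. changes one component's Grundy value g to g ⊕ X where X is the current total.
Heap A: target g' = 0⊕0 = 0, but every legal move changes the Grundy value (mex property), so 0 moves.
Heap B: target g' = 0⊕0 = 0, but every legal move changes the Grundy value (mex property), so 0 moves.
Heap C: target g' = 0⊕0 = 0, but every legal move changes the Grundy value (mex property), so 0 moves.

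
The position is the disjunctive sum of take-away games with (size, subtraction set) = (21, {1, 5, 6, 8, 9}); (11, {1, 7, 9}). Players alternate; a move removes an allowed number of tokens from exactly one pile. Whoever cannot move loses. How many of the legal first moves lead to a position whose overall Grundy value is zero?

1

Pile A, S = {1, 5, 6, 8, 9}:
n :  0  1  2  3  4  5  6  7  8  9 10 11 12 13 14 15 16 17 18 19 20 21
G :  0  1  0  1  0  1  2  3  2  3  2  3  4  5  0  1  0  1  0  1  2  3
G_A(21) = 3.
Pile B, S = {1, 7, 9}:
n :  0  1  2  3  4  5  6  7  8  9 10 11
G :  0  1  0  1  0  1  0  1  0  1  0  1
G_B(11) = 1.
Combined Grundy value = 3 ⊕ 1 = 2.
A winning move leaves total XOR = 0, i.e. changes one component's Grundy value g to g ⊕ X where X is the current total.
Pile A: need g' = 3⊕2 = 1. Options: 21−1→G=2, 21−5→G=0, 21−6→G=1, 21−8→G=5, 21−9→G=4. Hits: 1.
Pile B: need g' = 1⊕2 = 3. Options: 11−1→G=0, 11−7→G=0, 11−9→G=0. Hits: 0.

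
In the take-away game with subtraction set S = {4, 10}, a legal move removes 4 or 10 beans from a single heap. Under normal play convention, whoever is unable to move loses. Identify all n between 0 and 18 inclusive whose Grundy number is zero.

n :  0  1  2  3  4  5  6  7  8  9 10 11 12 13 14 15 16 17 18
G :  0  0  0  0  1  1  1  1  0  0  2  2  1  1  0  0  0  0  1
P-positions are exactly the n with G(n) = 0.

0, 1, 2, 3, 8, 9, 14, 15, 16, 17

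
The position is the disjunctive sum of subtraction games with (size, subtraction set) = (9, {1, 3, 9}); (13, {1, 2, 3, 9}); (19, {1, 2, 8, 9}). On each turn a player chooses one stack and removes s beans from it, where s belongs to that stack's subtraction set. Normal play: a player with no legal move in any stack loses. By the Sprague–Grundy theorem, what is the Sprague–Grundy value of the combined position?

Stack A, S = {1, 3, 9}:
G(0) = 0
G(1) = mex{0} = 1
G(2) = mex{1} = 0
G(3) = mex{0,0} = 1
G(4) = mex{1,1} = 0
G(5) = mex{0,0} = 1
G(6) = mex{1,1} = 0
G(7) = mex{0,0} = 1
G(8) = mex{1,1} = 0
G(9) = mex{0,0,0} = 1
G_A(9) = 1.
Stack B, S = {1, 2, 3, 9}:
n :  0  1  2  3  4  5  6  7  8  9 10 11 12 13
G :  0  1  2  3  0  1  2  3  0  1  2  3  0  1
G_B(13) = 1.
Stack C, S = {1, 2, 8, 9}:
G(0) = 0
G(1) = mex{0} = 1
G(2) = mex{1,0} = 2
G(3) = mex{2,1} = 0
G(4) = mex{0,2} = 1
G(5) = mex{1,0} = 2
G(6) = mex{2,1} = 0
G(7) = mex{0,2} = 1
G(8) = mex{1,0,0} = 2
G(9) = mex{2,1,1,0} = 3
G(10) = mex{3,2,2,1} = 0
G(11) = mex{0,3,0,2} = 1
G(12) = mex{1,0,1,0} = 2
G(13) = mex{2,1,2,1} = 0
G(14) = mex{0,2,0,2} = 1
G(15) = mex{1,0,1,0} = 2
G(16) = mex{2,1,2,1} = 0
G(17) = mex{0,2,3,2} = 1
G(18) = mex{1,0,0,3} = 2
G(19) = mex{2,1,1,0} = 3
G_C(19) = 3.
Combined Grundy value = 1 ⊕ 1 ⊕ 3 = 3.

3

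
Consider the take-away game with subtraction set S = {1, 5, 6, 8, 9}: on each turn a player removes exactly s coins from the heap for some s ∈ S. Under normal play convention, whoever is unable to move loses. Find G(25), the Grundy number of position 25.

3

G(0) = 0
G(1) = mex{0} = 1
G(2) = mex{1} = 0
G(3) = mex{0} = 1
G(4) = mex{1} = 0
G(5) = mex{0,0} = 1
G(6) = mex{1,1,0} = 2
G(7) = mex{2,0,1} = 3
G(8) = mex{3,1,0,0} = 2
G(9) = mex{2,0,1,1,0} = 3
G(10) = mex{3,1,0,0,1} = 2
G(11) = mex{2,2,1,1,0} = 3
G(12) = mex{3,3,2,0,1} = 4
G(13) = mex{4,2,3,1,0} = 5
G(14) = mex{5,3,2,2,1} = 0
G(15) = mex{0,2,3,3,2} = 1
G(16) = mex{1,3,2,2,3} = 0
G(17) = mex{0,4,3,3,2} = 1
G(18) = mex{1,5,4,2,3} = 0
G(19) = mex{0,0,5,3,2} = 1
G(20) = mex{1,1,0,4,3} = 2
G(21) = mex{2,0,1,5,4} = 3
G(22) = mex{3,1,0,0,5} = 2
G(23) = mex{2,0,1,1,0} = 3
G(24) = mex{3,1,0,0,1} = 2
G(25) = mex{2,2,1,1,0} = 3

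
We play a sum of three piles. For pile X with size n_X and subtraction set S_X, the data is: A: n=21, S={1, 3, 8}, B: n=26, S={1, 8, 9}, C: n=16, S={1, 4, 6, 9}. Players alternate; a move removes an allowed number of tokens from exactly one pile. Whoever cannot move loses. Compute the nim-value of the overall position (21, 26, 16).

Pile A, S = {1, 3, 8}:
n :  0  1  2  3  4  5  6  7  8  9 10 11 12 13 14 15 16 17 18 19 20 21
G :  0  1  0  1  0  1  0  1  2  3  2  0  1  0  1  0  1  0  1  2  3  2
G_A(21) = 2.
Pile B, S = {1, 8, 9}:
G(0) = 0
G(1) = mex{0} = 1
G(2) = mex{1} = 0
G(3) = mex{0} = 1
G(4) = mex{1} = 0
G(5) = mex{0} = 1
G(6) = mex{1} = 0
G(7) = mex{0} = 1
G(8) = mex{1,0} = 2
G(9) = mex{2,1,0} = 3
G(10) = mex{3,0,1} = 2
G(11) = mex{2,1,0} = 3
G(12) = mex{3,0,1} = 2
G(13) = mex{2,1,0} = 3
G(14) = mex{3,0,1} = 2
G(15) = mex{2,1,0} = 3
G(16) = mex{3,2,1} = 0
G(17) = mex{0,3,2} = 1
G(18) = mex{1,2,3} = 0
G(19) = mex{0,3,2} = 1
G(20) = mex{1,2,3} = 0
G(21) = mex{0,3,2} = 1
G(22) = mex{1,2,3} = 0
G(23) = mex{0,3,2} = 1
G(24) = mex{1,0,3} = 2
G(25) = mex{2,1,0} = 3
G(26) = mex{3,0,1} = 2
G_B(26) = 2.
Pile C, S = {1, 4, 6, 9}:
n :  0  1  2  3  4  5  6  7  8  9 10 11 12 13 14 15 16
G :  0  1  0  1  2  0  1  0  1  2  0  1  0  1  2  0  1
G_C(16) = 1.
Combined Grundy value = 2 ⊕ 2 ⊕ 1 = 1.

1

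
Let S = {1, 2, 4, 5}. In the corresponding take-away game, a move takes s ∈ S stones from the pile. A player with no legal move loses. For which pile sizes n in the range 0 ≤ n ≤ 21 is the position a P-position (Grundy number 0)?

0, 3, 6, 9, 12, 15, 18, 21

n :  0  1  2  3  4  5  6  7  8  9 10 11 12 13 14 15 16 17 18 19 20 21
G :  0  1  2  0  1  2  0  1  2  0  1  2  0  1  2  0  1  2  0  1  2  0
P-positions are exactly the n with G(n) = 0.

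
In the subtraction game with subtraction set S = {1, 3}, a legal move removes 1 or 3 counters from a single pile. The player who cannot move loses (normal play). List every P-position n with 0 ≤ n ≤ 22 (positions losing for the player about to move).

G(0) = 0
G(1) = mex{0} = 1
G(2) = mex{1} = 0
G(3) = mex{0,0} = 1
G(4) = mex{1,1} = 0
G(5) = mex{0,0} = 1
G(6) = mex{1,1} = 0
G(7) = mex{0,0} = 1
G(8) = mex{1,1} = 0
G(9) = mex{0,0} = 1
G(10) = mex{1,1} = 0
G(11) = mex{0,0} = 1
G(12) = mex{1,1} = 0
G(13) = mex{0,0} = 1
G(14) = mex{1,1} = 0
G(15) = mex{0,0} = 1
G(16) = mex{1,1} = 0
G(17) = mex{0,0} = 1
G(18) = mex{1,1} = 0
G(19) = mex{0,0} = 1
G(20) = mex{1,1} = 0
G(21) = mex{0,0} = 1
G(22) = mex{1,1} = 0
P-positions are exactly the n with G(n) = 0.

0, 2, 4, 6, 8, 10, 12, 14, 16, 18, 20, 22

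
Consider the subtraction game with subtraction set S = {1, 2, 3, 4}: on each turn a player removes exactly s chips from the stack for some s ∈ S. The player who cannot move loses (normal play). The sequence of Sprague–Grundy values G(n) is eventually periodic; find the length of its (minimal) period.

n :  0  1  2  3  4  5  6  7  8  9 10 11 12 13 14
G :  0  1  2  3  4  0  1  2  3  4  0  1  2  3  4
G(n+5) = G(n) holds for n = 0,…,3 (a full window of length max(S) = 4), so the sequence is purely periodic with period 5.

5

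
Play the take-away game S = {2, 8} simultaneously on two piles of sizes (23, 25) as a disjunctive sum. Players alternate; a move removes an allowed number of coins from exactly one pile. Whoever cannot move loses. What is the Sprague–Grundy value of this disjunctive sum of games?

1

All piles use S = {2, 8}:
G(0) = 0
G(1) = mex{} = 0
G(2) = mex{0} = 1
G(3) = mex{0} = 1
G(4) = mex{1} = 0
G(5) = mex{1} = 0
G(6) = mex{0} = 1
G(7) = mex{0} = 1
G(8) = mex{1,0} = 2
G(9) = mex{1,0} = 2
G(10) = mex{2,1} = 0
G(11) = mex{2,1} = 0
G(12) = mex{0,0} = 1
G(13) = mex{0,0} = 1
G(14) = mex{1,1} = 0
G(15) = mex{1,1} = 0
G(16) = mex{0,2} = 1
G(17) = mex{0,2} = 1
G(18) = mex{1,0} = 2
G(19) = mex{1,0} = 2
G(20) = mex{2,1} = 0
G(21) = mex{2,1} = 0
G(22) = mex{0,0} = 1
G(23) = mex{0,0} = 1
G(24) = mex{1,1} = 0
G(25) = mex{1,1} = 0
Pile A: G(23) = 1.
Pile B: G(25) = 0.
Combined Grundy value = 1 ⊕ 0 = 1.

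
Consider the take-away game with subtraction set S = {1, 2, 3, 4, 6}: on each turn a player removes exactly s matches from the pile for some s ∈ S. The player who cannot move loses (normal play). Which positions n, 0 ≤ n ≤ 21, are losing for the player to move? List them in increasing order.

0, 5, 10, 15, 20

n :  0  1  2  3  4  5  6  7  8  9 10 11 12 13 14 15 16 17 18 19 20 21
G :  0  1  2  3  4  0  1  2  3  4  0  1  2  3  4  0  1  2  3  4  0  1
P-positions are exactly the n with G(n) = 0.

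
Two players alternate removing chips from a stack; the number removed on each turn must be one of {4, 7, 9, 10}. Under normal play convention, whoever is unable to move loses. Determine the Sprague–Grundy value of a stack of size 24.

2

n :  0  1  2  3  4  5  6  7  8  9 10 11 12 13 14 15 16 17 18 19 20 21 22 23 24
G :  0  0  0  0  1  1  1  1  2  2  2  2  3  3  0  0  0  0  1  1  1  1  2  2  2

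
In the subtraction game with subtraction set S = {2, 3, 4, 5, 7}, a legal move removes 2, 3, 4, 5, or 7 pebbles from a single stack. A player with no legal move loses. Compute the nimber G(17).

4

G(0) = 0
G(1) = mex{} = 0
G(2) = mex{0} = 1
G(3) = mex{0,0} = 1
G(4) = mex{1,0,0} = 2
G(5) = mex{1,1,0,0} = 2
G(6) = mex{2,1,1,0} = 3
G(7) = mex{2,2,1,1,0} = 3
G(8) = mex{3,2,2,1,0} = 4
G(9) = mex{3,3,2,2,1} = 0
G(10) = mex{4,3,3,2,1} = 0
G(11) = mex{0,4,3,3,2} = 1
G(12) = mex{0,0,4,3,2} = 1
G(13) = mex{1,0,0,4,3} = 2
G(14) = mex{1,1,0,0,3} = 2
G(15) = mex{2,1,1,0,4} = 3
G(16) = mex{2,2,1,1,0} = 3
G(17) = mex{3,2,2,1,0} = 4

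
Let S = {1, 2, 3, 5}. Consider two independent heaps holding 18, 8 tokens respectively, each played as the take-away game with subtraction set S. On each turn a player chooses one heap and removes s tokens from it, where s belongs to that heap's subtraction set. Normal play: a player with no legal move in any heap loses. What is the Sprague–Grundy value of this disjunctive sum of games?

2

All heaps use S = {1, 2, 3, 5}:
G(0) = 0
G(1) = mex{0} = 1
G(2) = mex{1,0} = 2
G(3) = mex{2,1,0} = 3
G(4) = mex{3,2,1} = 0
G(5) = mex{0,3,2,0} = 1
G(6) = mex{1,0,3,1} = 2
G(7) = mex{2,1,0,2} = 3
G(8) = mex{3,2,1,3} = 0
G(9) = mex{0,3,2,0} = 1
G(10) = mex{1,0,3,1} = 2
G(11) = mex{2,1,0,2} = 3
G(12) = mex{3,2,1,3} = 0
G(13) = mex{0,3,2,0} = 1
G(14) = mex{1,0,3,1} = 2
G(15) = mex{2,1,0,2} = 3
G(16) = mex{3,2,1,3} = 0
G(17) = mex{0,3,2,0} = 1
G(18) = mex{1,0,3,1} = 2
Heap A: G(18) = 2.
Heap B: G(8) = 0.
Combined Grundy value = 2 ⊕ 0 = 2.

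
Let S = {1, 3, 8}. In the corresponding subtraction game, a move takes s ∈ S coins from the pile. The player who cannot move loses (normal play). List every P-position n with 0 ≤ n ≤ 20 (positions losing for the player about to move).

n :  0  1  2  3  4  5  6  7  8  9 10 11 12 13 14 15 16 17 18 19 20
G :  0  1  0  1  0  1  0  1  2  3  2  0  1  0  1  0  1  0  1  2  3
P-positions are exactly the n with G(n) = 0.

0, 2, 4, 6, 11, 13, 15, 17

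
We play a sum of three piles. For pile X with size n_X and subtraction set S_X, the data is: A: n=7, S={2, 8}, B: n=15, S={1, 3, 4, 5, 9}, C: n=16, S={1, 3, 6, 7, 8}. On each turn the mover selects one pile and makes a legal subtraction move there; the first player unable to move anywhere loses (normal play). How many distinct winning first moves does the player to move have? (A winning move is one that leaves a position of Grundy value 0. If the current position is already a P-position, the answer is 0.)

Pile A, S = {2, 8}:
G(0) = 0
G(1) = mex{} = 0
G(2) = mex{0} = 1
G(3) = mex{0} = 1
G(4) = mex{1} = 0
G(5) = mex{1} = 0
G(6) = mex{0} = 1
G(7) = mex{0} = 1
G_A(7) = 1.
Pile B, S = {1, 3, 4, 5, 9}:
n :  0  1  2  3  4  5  6  7  8  9 10 11 12 13 14 15
G :  0  1  0  1  2  3  2  3  0  1  0  1  2  3  2  3
G_B(15) = 3.
Pile C, S = {1, 3, 6, 7, 8}:
G(0) = 0
G(1) = mex{0} = 1
G(2) = mex{1} = 0
G(3) = mex{0,0} = 1
G(4) = mex{1,1} = 0
G(5) = mex{0,0} = 1
G(6) = mex{1,1,0} = 2
G(7) = mex{2,0,1,0} = 3
G(8) = mex{3,1,0,1,0} = 2
G(9) = mex{2,2,1,0,1} = 3
G(10) = mex{3,3,0,1,0} = 2
G(11) = mex{2,2,1,0,1} = 3
G(12) = mex{3,3,2,1,0} = 4
G(13) = mex{4,2,3,2,1} = 0
G(14) = mex{0,3,2,3,2} = 1
G(15) = mex{1,4,3,2,3} = 0
G(16) = mex{0,0,2,3,2} = 1
G_C(16) = 1.
Combined Grundy value = 1 ⊕ 3 ⊕ 1 = 3.
A winning move leaves total XOR = 0, i.e. changes one component's Grundy value g to g ⊕ X where X is the current total.
Pile A: need g' = 1⊕3 = 2. Options: 7−2→G=0. Hits: 0.
Pile B: need g' = 3⊕3 = 0. Options: 15−1→G=2, 15−3→G=2, 15−4→G=1, 15−5→G=0, 15−9→G=2. Hits: 1.
Pile C: need g' = 1⊕3 = 2. Options: 16−1→G=0, 16−3→G=0, 16−6→G=2, 16−7→G=3, 16−8→G=2. Hits: 2.

3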